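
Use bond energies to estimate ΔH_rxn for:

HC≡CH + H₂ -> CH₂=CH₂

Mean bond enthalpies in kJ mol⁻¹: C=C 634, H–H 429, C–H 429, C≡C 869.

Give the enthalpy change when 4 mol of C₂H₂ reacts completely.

ΔH = −776 kJ

Bonds broken (reactants):
  C≡C: 1 × 869 = 869
  C–H: 2 × 429 = 858
  H–H: 1 × 429 = 429
  Σ(broken) = 2156 kJ
Bonds formed (products):
  C–H: 4 × 429 = 1716
  C=C: 1 × 634 = 634
  Σ(formed) = 2350 kJ
ΔH = Σ(broken) − Σ(formed) = 2156 − 2350 = −194 kJ
For 4× the reaction as written: 4 × (−194) = −776 kJ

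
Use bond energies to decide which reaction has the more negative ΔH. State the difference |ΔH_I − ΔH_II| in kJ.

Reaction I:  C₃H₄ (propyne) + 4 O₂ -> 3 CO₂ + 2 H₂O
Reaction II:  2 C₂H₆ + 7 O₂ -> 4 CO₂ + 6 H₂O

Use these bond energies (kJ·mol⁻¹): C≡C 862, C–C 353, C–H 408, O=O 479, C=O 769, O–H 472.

Reaction II, by 1122 kJ

Reaction I:
  Bonds broken (reactants):
    C≡C: 1 × 862 = 862
    C–C: 1 × 353 = 353
    C–H: 4 × 408 = 1632
    O=O: 4 × 479 = 1916
    Σ(broken) = 4763 kJ
  Bonds formed (products):
    C=O: 6 × 769 = 4614
    O–H: 4 × 472 = 1888
    Σ(formed) = 6502 kJ
  ΔH_I = 4763 − 6502 = −1739 kJ
Reaction II:
  Bonds broken (reactants):
    C–C: 2 × 353 = 706
    C–H: 12 × 408 = 4896
    O=O: 7 × 479 = 3353
    Σ(broken) = 8955 kJ
  Bonds formed (products):
    C=O: 8 × 769 = 6152
    O–H: 12 × 472 = 5664
    Σ(formed) = 11816 kJ
  ΔH_II = 8955 − 11816 = −2861 kJ
ΔH_I − ΔH_II = +1122 kJ, so reaction II has the more negative ΔH; |ΔH_I − ΔH_II| = 1122 kJ.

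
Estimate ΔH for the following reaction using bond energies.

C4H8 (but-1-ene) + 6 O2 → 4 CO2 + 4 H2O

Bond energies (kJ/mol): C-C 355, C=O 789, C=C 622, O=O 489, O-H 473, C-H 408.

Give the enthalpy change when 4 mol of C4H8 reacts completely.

ΔH = −10264 kJ

Bonds broken (reactants):
  C-C: 2 × 355 = 710
  C-H: 8 × 408 = 3264
  C=C: 1 × 622 = 622
  O=O: 6 × 489 = 2934
  Σ(broken) = 7530 kJ
Bonds formed (products):
  C=O: 8 × 789 = 6312
  O-H: 8 × 473 = 3784
  Σ(formed) = 10096 kJ
ΔH = Σ(broken) − Σ(formed) = 7530 − 10096 = −2566 kJ
For 4× the reaction as written: 4 × (−2566) = −10264 kJ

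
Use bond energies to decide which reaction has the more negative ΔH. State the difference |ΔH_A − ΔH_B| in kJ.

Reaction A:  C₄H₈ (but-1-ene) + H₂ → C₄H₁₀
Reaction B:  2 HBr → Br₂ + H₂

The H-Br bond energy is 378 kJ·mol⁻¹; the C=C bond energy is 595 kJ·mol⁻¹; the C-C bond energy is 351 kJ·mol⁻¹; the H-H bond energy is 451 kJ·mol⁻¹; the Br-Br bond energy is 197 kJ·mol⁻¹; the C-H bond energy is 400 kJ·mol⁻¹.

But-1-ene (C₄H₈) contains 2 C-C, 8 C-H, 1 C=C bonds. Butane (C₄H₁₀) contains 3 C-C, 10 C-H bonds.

Reaction A, by 213 kJ

Reaction A:
  Bonds broken (reactants):
    C-C: 2 × 351 = 702
    C-H: 8 × 400 = 3200
    C=C: 1 × 595 = 595
    H-H: 1 × 451 = 451
    Σ(broken) = 4948 kJ
  Bonds formed (products):
    C-C: 3 × 351 = 1053
    C-H: 10 × 400 = 4000
    Σ(formed) = 5053 kJ
  ΔH_A = 4948 − 5053 = −105 kJ
Reaction B:
  Bonds broken (reactants):
    H-Br: 2 × 378 = 756
    Σ(broken) = 756 kJ
  Bonds formed (products):
    Br-Br: 1 × 197 = 197
    H-H: 1 × 451 = 451
    Σ(formed) = 648 kJ
  ΔH_B = 756 − 648 = +108 kJ
ΔH_A − ΔH_B = −213 kJ, so reaction A has the more negative ΔH; |ΔH_A − ΔH_B| = 213 kJ.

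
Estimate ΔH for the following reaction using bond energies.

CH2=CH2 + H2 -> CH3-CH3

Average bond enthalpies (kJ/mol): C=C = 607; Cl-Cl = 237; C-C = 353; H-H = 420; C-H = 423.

Bonds broken (reactants):
  C-H: 4 × 423 = 1692
  C=C: 1 × 607 = 607
  H-H: 1 × 420 = 420
  Σ(broken) = 2719 kJ
Bonds formed (products):
  C-C: 1 × 353 = 353
  C-H: 6 × 423 = 2538
  Σ(formed) = 2891 kJ
ΔH = Σ(broken) − Σ(formed) = 2719 − 2891 = −172 kJ

ΔH ≈ −172 kJ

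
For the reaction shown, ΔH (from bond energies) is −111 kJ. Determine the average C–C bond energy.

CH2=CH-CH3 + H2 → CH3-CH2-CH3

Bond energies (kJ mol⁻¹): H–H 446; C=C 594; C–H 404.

Let D be the C–C bond energy.
Σ(broken) = 1×D + 6×404 + 1×594 + 1×446 = 3464 + D
Σ(formed) = 2×D + 8×404 = 3232 + 2D
ΔH = Σ(broken) − Σ(formed) = (3464 + D) − (3232 + 2D) = +232 − D
Setting this equal to −111 kJ gives D = 343 kJ/mol.

D(C–C) ≈ 343 kJ/mol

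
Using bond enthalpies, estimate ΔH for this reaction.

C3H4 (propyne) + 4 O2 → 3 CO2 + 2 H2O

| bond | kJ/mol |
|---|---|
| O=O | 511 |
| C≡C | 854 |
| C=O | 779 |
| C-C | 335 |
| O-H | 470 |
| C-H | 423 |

Bonds broken (reactants):
  C≡C: 1 × 854 = 854
  C-C: 1 × 335 = 335
  C-H: 4 × 423 = 1692
  O=O: 4 × 511 = 2044
  Σ(broken) = 4925 kJ
Bonds formed (products):
  C=O: 6 × 779 = 4674
  O-H: 4 × 470 = 1880
  Σ(formed) = 6554 kJ
ΔH = Σ(broken) − Σ(formed) = 4925 − 6554 = −1629 kJ

ΔH ≈ −1629 kJ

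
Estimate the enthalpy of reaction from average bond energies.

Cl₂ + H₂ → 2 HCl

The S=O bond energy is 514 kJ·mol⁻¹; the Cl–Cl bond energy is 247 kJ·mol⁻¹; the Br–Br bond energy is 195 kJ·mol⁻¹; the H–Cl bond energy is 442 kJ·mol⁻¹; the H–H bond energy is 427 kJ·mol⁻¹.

ΔH ≈ −210 kJ

Bonds broken (reactants):
  Cl–Cl: 1 × 247 = 247
  H–H: 1 × 427 = 427
  Σ(broken) = 674 kJ
Bonds formed (products):
  H–Cl: 2 × 442 = 884
  Σ(formed) = 884 kJ
ΔH = Σ(broken) − Σ(formed) = 674 − 884 = −210 kJ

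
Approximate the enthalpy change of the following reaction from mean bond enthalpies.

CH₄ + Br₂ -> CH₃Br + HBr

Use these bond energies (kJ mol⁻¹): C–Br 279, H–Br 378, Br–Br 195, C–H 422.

Bonds broken (reactants):
  Br–Br: 1 × 195 = 195
  C–H: 4 × 422 = 1688
  Σ(broken) = 1883 kJ
Bonds formed (products):
  C–Br: 1 × 279 = 279
  C–H: 3 × 422 = 1266
  H–Br: 1 × 378 = 378
  Σ(formed) = 1923 kJ
ΔH = Σ(broken) − Σ(formed) = 1883 − 1923 = −40 kJ

ΔH ≈ −40 kJ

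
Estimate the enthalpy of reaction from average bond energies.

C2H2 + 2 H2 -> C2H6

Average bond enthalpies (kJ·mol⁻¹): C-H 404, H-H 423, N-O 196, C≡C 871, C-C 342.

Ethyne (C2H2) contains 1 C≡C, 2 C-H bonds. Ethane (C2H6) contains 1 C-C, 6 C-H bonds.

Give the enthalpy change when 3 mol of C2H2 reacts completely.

Bonds broken (reactants):
  C≡C: 1 × 871 = 871
  C-H: 2 × 404 = 808
  H-H: 2 × 423 = 846
  Σ(broken) = 2525 kJ
Bonds formed (products):
  C-C: 1 × 342 = 342
  C-H: 6 × 404 = 2424
  Σ(formed) = 2766 kJ
ΔH = Σ(broken) − Σ(formed) = 2525 − 2766 = −241 kJ
For 3× the reaction as written: 3 × (−241) = −723 kJ

ΔH = −723 kJ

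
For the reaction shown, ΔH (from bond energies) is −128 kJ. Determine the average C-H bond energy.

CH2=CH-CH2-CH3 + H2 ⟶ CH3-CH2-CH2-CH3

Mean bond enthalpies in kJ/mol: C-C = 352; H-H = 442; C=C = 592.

D(C-H) ≈ 405 kJ/mol

Let D be the C-H bond energy.
Σ(broken) = 2×352 + 8×D + 1×592 + 1×442 = 1738 + 8D
Σ(formed) = 3×352 + 10×D = 1056 + 10D
ΔH = Σ(broken) − Σ(formed) = (1738 + 8D) − (1056 + 10D) = +682 − 2D
Setting this equal to −128 kJ gives 2D = 810, so D = 405 kJ/mol.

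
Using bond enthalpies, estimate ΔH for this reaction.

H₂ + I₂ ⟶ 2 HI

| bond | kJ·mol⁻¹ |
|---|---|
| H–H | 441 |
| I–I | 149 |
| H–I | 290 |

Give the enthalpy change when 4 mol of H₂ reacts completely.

Bonds broken (reactants):
  H–H: 1 × 441 = 441
  I–I: 1 × 149 = 149
  Σ(broken) = 590 kJ
Bonds formed (products):
  H–I: 2 × 290 = 580
  Σ(formed) = 580 kJ
ΔH = Σ(broken) − Σ(formed) = 590 − 580 = +10 kJ
For 4× the reaction as written: 4 × (+10) = +40 kJ

ΔH = +40 kJ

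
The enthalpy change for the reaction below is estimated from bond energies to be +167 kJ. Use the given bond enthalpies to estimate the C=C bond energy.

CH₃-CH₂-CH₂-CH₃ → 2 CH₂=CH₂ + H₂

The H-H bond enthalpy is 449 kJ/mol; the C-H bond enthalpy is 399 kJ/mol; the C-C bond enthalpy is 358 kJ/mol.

Let D be the C=C bond energy.
Σ(broken) = 3×358 + 10×399 = 5064
Σ(formed) = 8×399 + 2×D + 1×449 = 3641 + 2D
ΔH = Σ(broken) − Σ(formed) = (5064) − (3641 + 2D) = +1423 − 2D
Setting this equal to +167 kJ gives 2D = 1256, so D = 628 kJ/mol.

D(C=C) ≈ 628 kJ/mol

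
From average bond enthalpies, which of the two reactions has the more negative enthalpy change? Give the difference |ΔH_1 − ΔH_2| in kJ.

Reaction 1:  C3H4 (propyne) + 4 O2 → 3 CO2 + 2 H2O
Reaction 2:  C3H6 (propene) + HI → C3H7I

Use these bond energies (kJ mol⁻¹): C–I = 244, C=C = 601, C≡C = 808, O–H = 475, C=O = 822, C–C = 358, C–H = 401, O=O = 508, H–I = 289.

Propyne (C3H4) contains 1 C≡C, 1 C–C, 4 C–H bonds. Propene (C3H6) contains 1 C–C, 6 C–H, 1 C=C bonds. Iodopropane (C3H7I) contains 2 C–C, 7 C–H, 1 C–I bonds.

Reaction 1:
  Bonds broken (reactants):
    C≡C: 1 × 808 = 808
    C–C: 1 × 358 = 358
    C–H: 4 × 401 = 1604
    O=O: 4 × 508 = 2032
    Σ(broken) = 4802 kJ
  Bonds formed (products):
    C=O: 6 × 822 = 4932
    O–H: 4 × 475 = 1900
    Σ(formed) = 6832 kJ
  ΔH_1 = 4802 − 6832 = −2030 kJ
Reaction 2:
  Bonds broken (reactants):
    C–C: 1 × 358 = 358
    C–H: 6 × 401 = 2406
    C=C: 1 × 601 = 601
    H–I: 1 × 289 = 289
    Σ(broken) = 3654 kJ
  Bonds formed (products):
    C–C: 2 × 358 = 716
    C–H: 7 × 401 = 2807
    C–I: 1 × 244 = 244
    Σ(formed) = 3767 kJ
  ΔH_2 = 3654 − 3767 = −113 kJ
ΔH_1 − ΔH_2 = −1917 kJ, so reaction 1 has the more negative ΔH; |ΔH_1 − ΔH_2| = 1917 kJ.

Reaction 1, by 1917 kJ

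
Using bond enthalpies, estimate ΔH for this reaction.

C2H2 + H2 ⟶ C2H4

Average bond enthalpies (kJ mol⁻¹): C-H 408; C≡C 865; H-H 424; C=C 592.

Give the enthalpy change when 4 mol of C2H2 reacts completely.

ΔH = −476 kJ

Bonds broken (reactants):
  C≡C: 1 × 865 = 865
  C-H: 2 × 408 = 816
  H-H: 1 × 424 = 424
  Σ(broken) = 2105 kJ
Bonds formed (products):
  C-H: 4 × 408 = 1632
  C=C: 1 × 592 = 592
  Σ(formed) = 2224 kJ
ΔH = Σ(broken) − Σ(formed) = 2105 − 2224 = −119 kJ
For 4× the reaction as written: 4 × (−119) = −476 kJ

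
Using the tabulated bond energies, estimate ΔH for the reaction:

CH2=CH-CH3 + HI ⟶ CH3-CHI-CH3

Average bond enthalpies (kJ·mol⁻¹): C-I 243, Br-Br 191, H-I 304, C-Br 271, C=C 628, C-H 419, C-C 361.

ΔH ≈ −91 kJ

Bonds broken (reactants):
  C-C: 1 × 361 = 361
  C-H: 6 × 419 = 2514
  C=C: 1 × 628 = 628
  H-I: 1 × 304 = 304
  Σ(broken) = 3807 kJ
Bonds formed (products):
  C-C: 2 × 361 = 722
  C-H: 7 × 419 = 2933
  C-I: 1 × 243 = 243
  Σ(formed) = 3898 kJ
ΔH = Σ(broken) − Σ(formed) = 3807 − 3898 = −91 kJ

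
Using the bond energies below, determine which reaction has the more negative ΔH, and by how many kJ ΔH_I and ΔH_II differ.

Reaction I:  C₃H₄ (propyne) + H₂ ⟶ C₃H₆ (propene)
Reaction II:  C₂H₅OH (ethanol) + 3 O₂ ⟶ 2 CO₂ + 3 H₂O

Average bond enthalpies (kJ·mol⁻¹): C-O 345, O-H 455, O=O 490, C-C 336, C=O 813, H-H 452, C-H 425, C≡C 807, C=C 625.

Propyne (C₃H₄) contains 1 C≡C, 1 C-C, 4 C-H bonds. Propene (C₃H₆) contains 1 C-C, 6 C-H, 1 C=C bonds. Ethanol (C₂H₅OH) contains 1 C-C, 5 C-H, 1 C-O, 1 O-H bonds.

Reaction II, by 1035 kJ

Reaction I:
  Bonds broken (reactants):
    C≡C: 1 × 807 = 807
    C-C: 1 × 336 = 336
    C-H: 4 × 425 = 1700
    H-H: 1 × 452 = 452
    Σ(broken) = 3295 kJ
  Bonds formed (products):
    C-C: 1 × 336 = 336
    C-H: 6 × 425 = 2550
    C=C: 1 × 625 = 625
    Σ(formed) = 3511 kJ
  ΔH_I = 3295 − 3511 = −216 kJ
Reaction II:
  Bonds broken (reactants):
    C-C: 1 × 336 = 336
    C-H: 5 × 425 = 2125
    C-O: 1 × 345 = 345
    O-H: 1 × 455 = 455
    O=O: 3 × 490 = 1470
    Σ(broken) = 4731 kJ
  Bonds formed (products):
    C=O: 4 × 813 = 3252
    O-H: 6 × 455 = 2730
    Σ(formed) = 5982 kJ
  ΔH_II = 4731 − 5982 = −1251 kJ
ΔH_I − ΔH_II = +1035 kJ, so reaction II has the more negative ΔH; |ΔH_I − ΔH_II| = 1035 kJ.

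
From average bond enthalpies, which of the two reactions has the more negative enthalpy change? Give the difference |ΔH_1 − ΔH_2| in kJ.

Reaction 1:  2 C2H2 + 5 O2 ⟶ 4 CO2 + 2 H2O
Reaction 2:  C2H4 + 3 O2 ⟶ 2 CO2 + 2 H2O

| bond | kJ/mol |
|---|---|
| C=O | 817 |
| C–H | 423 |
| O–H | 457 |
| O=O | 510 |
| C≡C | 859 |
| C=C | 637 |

Reaction 1, by 1167 kJ

Reaction 1:
  Bonds broken (reactants):
    C≡C: 2 × 859 = 1718
    C–H: 4 × 423 = 1692
    O=O: 5 × 510 = 2550
    Σ(broken) = 5960 kJ
  Bonds formed (products):
    C=O: 8 × 817 = 6536
    O–H: 4 × 457 = 1828
    Σ(formed) = 8364 kJ
  ΔH_1 = 5960 − 8364 = −2404 kJ
Reaction 2:
  Bonds broken (reactants):
    C–H: 4 × 423 = 1692
    C=C: 1 × 637 = 637
    O=O: 3 × 510 = 1530
    Σ(broken) = 3859 kJ
  Bonds formed (products):
    C=O: 4 × 817 = 3268
    O–H: 4 × 457 = 1828
    Σ(formed) = 5096 kJ
  ΔH_2 = 3859 − 5096 = −1237 kJ
ΔH_1 − ΔH_2 = −1167 kJ, so reaction 1 has the more negative ΔH; |ΔH_1 − ΔH_2| = 1167 kJ.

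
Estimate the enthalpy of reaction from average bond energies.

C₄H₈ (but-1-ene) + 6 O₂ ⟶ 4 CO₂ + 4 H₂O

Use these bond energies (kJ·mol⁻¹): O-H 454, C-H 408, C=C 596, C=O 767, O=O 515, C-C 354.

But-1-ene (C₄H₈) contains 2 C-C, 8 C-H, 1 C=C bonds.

Bonds broken (reactants):
  C-C: 2 × 354 = 708
  C-H: 8 × 408 = 3264
  C=C: 1 × 596 = 596
  O=O: 6 × 515 = 3090
  Σ(broken) = 7658 kJ
Bonds formed (products):
  C=O: 8 × 767 = 6136
  O-H: 8 × 454 = 3632
  Σ(formed) = 9768 kJ
ΔH = Σ(broken) − Σ(formed) = 7658 − 9768 = −2110 kJ

ΔH ≈ −2110 kJ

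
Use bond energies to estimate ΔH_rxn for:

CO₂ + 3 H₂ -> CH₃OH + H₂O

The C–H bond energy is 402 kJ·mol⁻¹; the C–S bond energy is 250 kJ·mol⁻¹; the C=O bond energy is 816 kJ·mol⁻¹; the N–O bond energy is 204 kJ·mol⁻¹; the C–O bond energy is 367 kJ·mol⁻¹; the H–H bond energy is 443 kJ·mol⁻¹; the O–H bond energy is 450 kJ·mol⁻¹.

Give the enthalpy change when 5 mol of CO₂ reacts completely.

ΔH = +190 kJ

Bonds broken (reactants):
  C=O: 2 × 816 = 1632
  H–H: 3 × 443 = 1329
  Σ(broken) = 2961 kJ
Bonds formed (products):
  C–H: 3 × 402 = 1206
  C–O: 1 × 367 = 367
  O–H: 3 × 450 = 1350
  Σ(formed) = 2923 kJ
ΔH = Σ(broken) − Σ(formed) = 2961 − 2923 = +38 kJ
For 5× the reaction as written: 5 × (+38) = +190 kJ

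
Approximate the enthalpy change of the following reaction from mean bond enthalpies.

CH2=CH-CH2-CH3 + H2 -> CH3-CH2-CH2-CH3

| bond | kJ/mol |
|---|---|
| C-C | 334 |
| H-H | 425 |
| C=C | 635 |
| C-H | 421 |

Bonds broken (reactants):
  C-C: 2 × 334 = 668
  C-H: 8 × 421 = 3368
  C=C: 1 × 635 = 635
  H-H: 1 × 425 = 425
  Σ(broken) = 5096 kJ
Bonds formed (products):
  C-C: 3 × 334 = 1002
  C-H: 10 × 421 = 4210
  Σ(formed) = 5212 kJ
ΔH = Σ(broken) − Σ(formed) = 5096 − 5212 = −116 kJ

ΔH ≈ −116 kJ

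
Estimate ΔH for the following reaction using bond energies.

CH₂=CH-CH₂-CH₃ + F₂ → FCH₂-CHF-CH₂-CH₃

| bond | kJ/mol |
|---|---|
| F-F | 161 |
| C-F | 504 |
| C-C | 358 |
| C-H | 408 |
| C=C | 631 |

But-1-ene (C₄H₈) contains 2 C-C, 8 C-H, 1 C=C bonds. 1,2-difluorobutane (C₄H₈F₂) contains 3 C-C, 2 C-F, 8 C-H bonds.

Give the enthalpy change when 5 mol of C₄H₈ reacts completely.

ΔH = −2870 kJ

Bonds broken (reactants):
  C-C: 2 × 358 = 716
  C-H: 8 × 408 = 3264
  C=C: 1 × 631 = 631
  F-F: 1 × 161 = 161
  Σ(broken) = 4772 kJ
Bonds formed (products):
  C-C: 3 × 358 = 1074
  C-F: 2 × 504 = 1008
  C-H: 8 × 408 = 3264
  Σ(formed) = 5346 kJ
ΔH = Σ(broken) − Σ(formed) = 4772 − 5346 = −574 kJ
For 5× the reaction as written: 5 × (−574) = −2870 kJ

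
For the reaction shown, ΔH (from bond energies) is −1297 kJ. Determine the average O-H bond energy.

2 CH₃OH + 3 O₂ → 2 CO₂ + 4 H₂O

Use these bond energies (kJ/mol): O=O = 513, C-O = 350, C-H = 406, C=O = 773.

Let D be the O-H bond energy.
Σ(broken) = 6×406 + 2×350 + 2×D + 3×513 = 4675 + 2D
Σ(formed) = 4×773 + 8×D = 3092 + 8D
ΔH = Σ(broken) − Σ(formed) = (4675 + 2D) − (3092 + 8D) = +1583 − 6D
Setting this equal to −1297 kJ gives 6D = 2880, so D = 480 kJ/mol.

D(O-H) ≈ 480 kJ/mol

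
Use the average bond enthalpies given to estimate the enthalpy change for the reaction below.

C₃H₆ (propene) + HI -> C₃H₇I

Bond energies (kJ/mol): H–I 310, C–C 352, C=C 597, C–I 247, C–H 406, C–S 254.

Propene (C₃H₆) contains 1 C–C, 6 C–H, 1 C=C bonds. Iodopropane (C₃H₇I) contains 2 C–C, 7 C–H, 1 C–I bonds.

Bonds broken (reactants):
  C–C: 1 × 352 = 352
  C–H: 6 × 406 = 2436
  C=C: 1 × 597 = 597
  H–I: 1 × 310 = 310
  Σ(broken) = 3695 kJ
Bonds formed (products):
  C–C: 2 × 352 = 704
  C–H: 7 × 406 = 2842
  C–I: 1 × 247 = 247
  Σ(formed) = 3793 kJ
ΔH = Σ(broken) − Σ(formed) = 3695 − 3793 = −98 kJ

ΔH ≈ −98 kJ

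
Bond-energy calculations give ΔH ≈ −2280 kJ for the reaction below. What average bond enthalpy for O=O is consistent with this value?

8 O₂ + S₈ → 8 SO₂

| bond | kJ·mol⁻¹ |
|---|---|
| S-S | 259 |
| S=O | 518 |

D(O=O) ≈ 492 kJ/mol

Let D be the O=O bond energy.
Σ(broken) = 8×D + 8×259 = 2072 + 8D
Σ(formed) = 16×518 = 8288
ΔH = Σ(broken) − Σ(formed) = (2072 + 8D) − (8288) = −6216 + 8D
Setting this equal to −2280 kJ gives 8D = 3936, so D = 492 kJ/mol.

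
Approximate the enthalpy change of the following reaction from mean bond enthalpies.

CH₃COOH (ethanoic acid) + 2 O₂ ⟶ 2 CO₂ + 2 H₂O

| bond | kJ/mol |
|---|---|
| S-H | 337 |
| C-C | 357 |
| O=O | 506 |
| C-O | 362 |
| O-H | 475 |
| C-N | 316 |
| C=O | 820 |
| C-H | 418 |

ΔH ≈ −900 kJ

Bonds broken (reactants):
  C-C: 1 × 357 = 357
  C-H: 3 × 418 = 1254
  C-O: 1 × 362 = 362
  C=O: 1 × 820 = 820
  O-H: 1 × 475 = 475
  O=O: 2 × 506 = 1012
  Σ(broken) = 4280 kJ
Bonds formed (products):
  C=O: 4 × 820 = 3280
  O-H: 4 × 475 = 1900
  Σ(formed) = 5180 kJ
ΔH = Σ(broken) − Σ(formed) = 4280 − 5180 = −900 kJ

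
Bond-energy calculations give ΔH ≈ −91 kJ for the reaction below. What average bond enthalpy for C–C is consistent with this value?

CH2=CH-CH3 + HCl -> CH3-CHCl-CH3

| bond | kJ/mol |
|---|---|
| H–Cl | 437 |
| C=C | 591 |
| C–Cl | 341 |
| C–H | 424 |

D(C–C) ≈ 354 kJ/mol

Let D be the C–C bond energy.
Σ(broken) = 1×D + 6×424 + 1×591 + 1×437 = 3572 + D
Σ(formed) = 2×D + 1×341 + 7×424 = 3309 + 2D
ΔH = Σ(broken) − Σ(formed) = (3572 + D) − (3309 + 2D) = +263 − D
Setting this equal to −91 kJ gives D = 354 kJ/mol.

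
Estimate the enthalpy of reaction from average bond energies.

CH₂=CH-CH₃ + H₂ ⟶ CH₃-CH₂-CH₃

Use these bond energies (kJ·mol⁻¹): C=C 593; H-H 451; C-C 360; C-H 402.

Bonds broken (reactants):
  C-C: 1 × 360 = 360
  C-H: 6 × 402 = 2412
  C=C: 1 × 593 = 593
  H-H: 1 × 451 = 451
  Σ(broken) = 3816 kJ
Bonds formed (products):
  C-C: 2 × 360 = 720
  C-H: 8 × 402 = 3216
  Σ(formed) = 3936 kJ
ΔH = Σ(broken) − Σ(formed) = 3816 − 3936 = −120 kJ

ΔH ≈ −120 kJ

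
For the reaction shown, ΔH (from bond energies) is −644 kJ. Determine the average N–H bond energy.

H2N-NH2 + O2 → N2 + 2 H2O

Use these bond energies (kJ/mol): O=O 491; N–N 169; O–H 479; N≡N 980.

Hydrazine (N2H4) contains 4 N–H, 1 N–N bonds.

Let D be the N–H bond energy.
Σ(broken) = 4×D + 1×169 + 1×491 = 660 + 4D
Σ(formed) = 1×980 + 4×479 = 2896
ΔH = Σ(broken) − Σ(formed) = (660 + 4D) − (2896) = −2236 + 4D
Setting this equal to −644 kJ gives 4D = 1592, so D = 398 kJ/mol.

D(N–H) ≈ 398 kJ/mol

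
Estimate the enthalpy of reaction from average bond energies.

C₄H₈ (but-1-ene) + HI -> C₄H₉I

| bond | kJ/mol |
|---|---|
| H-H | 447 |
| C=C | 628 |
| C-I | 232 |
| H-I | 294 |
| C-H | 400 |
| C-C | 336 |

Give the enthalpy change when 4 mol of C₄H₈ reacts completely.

Bonds broken (reactants):
  C-C: 2 × 336 = 672
  C-H: 8 × 400 = 3200
  C=C: 1 × 628 = 628
  H-I: 1 × 294 = 294
  Σ(broken) = 4794 kJ
Bonds formed (products):
  C-C: 3 × 336 = 1008
  C-H: 9 × 400 = 3600
  C-I: 1 × 232 = 232
  Σ(formed) = 4840 kJ
ΔH = Σ(broken) − Σ(formed) = 4794 − 4840 = −46 kJ
For 4× the reaction as written: 4 × (−46) = −184 kJ

ΔH = −184 kJ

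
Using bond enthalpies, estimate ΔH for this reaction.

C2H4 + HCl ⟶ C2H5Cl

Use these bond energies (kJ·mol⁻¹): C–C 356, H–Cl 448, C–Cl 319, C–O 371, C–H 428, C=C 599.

ΔH ≈ −56 kJ

Bonds broken (reactants):
  C–H: 4 × 428 = 1712
  C=C: 1 × 599 = 599
  H–Cl: 1 × 448 = 448
  Σ(broken) = 2759 kJ
Bonds formed (products):
  C–C: 1 × 356 = 356
  C–Cl: 1 × 319 = 319
  C–H: 5 × 428 = 2140
  Σ(formed) = 2815 kJ
ΔH = Σ(broken) − Σ(formed) = 2759 − 2815 = −56 kJ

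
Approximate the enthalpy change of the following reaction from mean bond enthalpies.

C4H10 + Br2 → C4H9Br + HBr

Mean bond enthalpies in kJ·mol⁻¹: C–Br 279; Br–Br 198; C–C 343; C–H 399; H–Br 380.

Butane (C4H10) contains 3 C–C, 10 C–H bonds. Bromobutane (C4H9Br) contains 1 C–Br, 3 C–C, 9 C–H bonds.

ΔH ≈ −62 kJ

Bonds broken (reactants):
  Br–Br: 1 × 198 = 198
  C–C: 3 × 343 = 1029
  C–H: 10 × 399 = 3990
  Σ(broken) = 5217 kJ
Bonds formed (products):
  C–Br: 1 × 279 = 279
  C–C: 3 × 343 = 1029
  C–H: 9 × 399 = 3591
  H–Br: 1 × 380 = 380
  Σ(formed) = 5279 kJ
ΔH = Σ(broken) − Σ(formed) = 5217 − 5279 = −62 kJ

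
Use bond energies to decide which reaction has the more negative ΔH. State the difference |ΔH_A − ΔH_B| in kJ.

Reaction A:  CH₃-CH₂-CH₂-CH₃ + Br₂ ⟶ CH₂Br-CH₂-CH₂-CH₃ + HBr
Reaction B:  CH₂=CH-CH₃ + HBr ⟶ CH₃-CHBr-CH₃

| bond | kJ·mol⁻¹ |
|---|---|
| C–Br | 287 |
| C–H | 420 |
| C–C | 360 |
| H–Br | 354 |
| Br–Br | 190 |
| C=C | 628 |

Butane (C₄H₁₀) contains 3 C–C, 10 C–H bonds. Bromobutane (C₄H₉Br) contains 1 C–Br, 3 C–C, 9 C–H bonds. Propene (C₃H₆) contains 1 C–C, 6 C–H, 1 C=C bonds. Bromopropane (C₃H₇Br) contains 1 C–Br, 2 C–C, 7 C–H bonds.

Reaction B, by 54 kJ

Reaction A:
  Bonds broken (reactants):
    Br–Br: 1 × 190 = 190
    C–C: 3 × 360 = 1080
    C–H: 10 × 420 = 4200
    Σ(broken) = 5470 kJ
  Bonds formed (products):
    C–Br: 1 × 287 = 287
    C–C: 3 × 360 = 1080
    C–H: 9 × 420 = 3780
    H–Br: 1 × 354 = 354
    Σ(formed) = 5501 kJ
  ΔH_A = 5470 − 5501 = −31 kJ
Reaction B:
  Bonds broken (reactants):
    C–C: 1 × 360 = 360
    C–H: 6 × 420 = 2520
    C=C: 1 × 628 = 628
    H–Br: 1 × 354 = 354
    Σ(broken) = 3862 kJ
  Bonds formed (products):
    C–Br: 1 × 287 = 287
    C–C: 2 × 360 = 720
    C–H: 7 × 420 = 2940
    Σ(formed) = 3947 kJ
  ΔH_B = 3862 − 3947 = −85 kJ
ΔH_A − ΔH_B = +54 kJ, so reaction B has the more negative ΔH; |ΔH_A − ΔH_B| = 54 kJ.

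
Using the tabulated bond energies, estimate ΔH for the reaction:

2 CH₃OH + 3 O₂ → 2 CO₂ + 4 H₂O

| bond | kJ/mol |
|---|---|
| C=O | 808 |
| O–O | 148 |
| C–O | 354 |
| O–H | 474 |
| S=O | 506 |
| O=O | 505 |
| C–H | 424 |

Bonds broken (reactants):
  C–H: 6 × 424 = 2544
  C–O: 2 × 354 = 708
  O–H: 2 × 474 = 948
  O=O: 3 × 505 = 1515
  Σ(broken) = 5715 kJ
Bonds formed (products):
  C=O: 4 × 808 = 3232
  O–H: 8 × 474 = 3792
  Σ(formed) = 7024 kJ
ΔH = Σ(broken) − Σ(formed) = 5715 − 7024 = −1309 kJ

ΔH ≈ −1309 kJ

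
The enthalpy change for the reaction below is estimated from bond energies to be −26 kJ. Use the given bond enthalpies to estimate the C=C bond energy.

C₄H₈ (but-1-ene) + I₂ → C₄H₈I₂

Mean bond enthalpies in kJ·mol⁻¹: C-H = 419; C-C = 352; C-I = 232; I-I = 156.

D(C=C) ≈ 634 kJ/mol

Let D be the C=C bond energy.
Σ(broken) = 2×352 + 8×419 + 1×D + 1×156 = 4212 + D
Σ(formed) = 3×352 + 8×419 + 2×232 = 4872
ΔH = Σ(broken) − Σ(formed) = (4212 + D) − (4872) = −660 + D
Setting this equal to −26 kJ gives D = 634 kJ/mol.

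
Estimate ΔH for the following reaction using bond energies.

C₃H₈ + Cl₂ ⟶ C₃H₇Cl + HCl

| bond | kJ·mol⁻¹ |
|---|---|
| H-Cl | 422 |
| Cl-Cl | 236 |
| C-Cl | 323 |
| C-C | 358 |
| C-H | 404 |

ΔH ≈ −105 kJ

Bonds broken (reactants):
  C-C: 2 × 358 = 716
  C-H: 8 × 404 = 3232
  Cl-Cl: 1 × 236 = 236
  Σ(broken) = 4184 kJ
Bonds formed (products):
  C-C: 2 × 358 = 716
  C-Cl: 1 × 323 = 323
  C-H: 7 × 404 = 2828
  H-Cl: 1 × 422 = 422
  Σ(formed) = 4289 kJ
ΔH = Σ(broken) − Σ(formed) = 4184 − 4289 = −105 kJ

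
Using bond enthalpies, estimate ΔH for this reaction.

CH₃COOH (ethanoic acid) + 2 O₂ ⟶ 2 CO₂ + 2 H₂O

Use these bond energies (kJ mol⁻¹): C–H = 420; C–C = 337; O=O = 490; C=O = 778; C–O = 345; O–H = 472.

Bonds broken (reactants):
  C–C: 1 × 337 = 337
  C–H: 3 × 420 = 1260
  C–O: 1 × 345 = 345
  C=O: 1 × 778 = 778
  O–H: 1 × 472 = 472
  O=O: 2 × 490 = 980
  Σ(broken) = 4172 kJ
Bonds formed (products):
  C=O: 4 × 778 = 3112
  O–H: 4 × 472 = 1888
  Σ(formed) = 5000 kJ
ΔH = Σ(broken) − Σ(formed) = 4172 − 5000 = −828 kJ

ΔH ≈ −828 kJ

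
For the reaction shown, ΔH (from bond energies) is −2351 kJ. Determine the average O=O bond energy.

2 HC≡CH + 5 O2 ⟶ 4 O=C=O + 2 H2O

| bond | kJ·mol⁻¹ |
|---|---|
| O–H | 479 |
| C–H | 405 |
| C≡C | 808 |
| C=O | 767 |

D(O=O) ≈ 493 kJ/mol

Let D be the O=O bond energy.
Σ(broken) = 2×808 + 4×405 + 5×D = 3236 + 5D
Σ(formed) = 8×767 + 4×479 = 8052
ΔH = Σ(broken) − Σ(formed) = (3236 + 5D) − (8052) = −4816 + 5D
Setting this equal to −2351 kJ gives 5D = 2465, so D = 493 kJ/mol.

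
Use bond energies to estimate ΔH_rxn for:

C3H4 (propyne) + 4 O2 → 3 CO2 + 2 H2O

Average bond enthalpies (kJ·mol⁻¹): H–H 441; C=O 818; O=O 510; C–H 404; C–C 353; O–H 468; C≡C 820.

Bonds broken (reactants):
  C≡C: 1 × 820 = 820
  C–C: 1 × 353 = 353
  C–H: 4 × 404 = 1616
  O=O: 4 × 510 = 2040
  Σ(broken) = 4829 kJ
Bonds formed (products):
  C=O: 6 × 818 = 4908
  O–H: 4 × 468 = 1872
  Σ(formed) = 6780 kJ
ΔH = Σ(broken) − Σ(formed) = 4829 − 6780 = −1951 kJ

ΔH ≈ −1951 kJ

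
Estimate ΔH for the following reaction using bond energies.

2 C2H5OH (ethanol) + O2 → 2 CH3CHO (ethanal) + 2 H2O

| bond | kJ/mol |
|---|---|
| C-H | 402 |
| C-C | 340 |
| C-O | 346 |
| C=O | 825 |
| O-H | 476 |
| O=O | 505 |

Bonds broken (reactants):
  C-C: 2 × 340 = 680
  C-H: 10 × 402 = 4020
  C-O: 2 × 346 = 692
  O-H: 2 × 476 = 952
  O=O: 1 × 505 = 505
  Σ(broken) = 6849 kJ
Bonds formed (products):
  C-C: 2 × 340 = 680
  C-H: 8 × 402 = 3216
  C=O: 2 × 825 = 1650
  O-H: 4 × 476 = 1904
  Σ(formed) = 7450 kJ
ΔH = Σ(broken) − Σ(formed) = 6849 − 7450 = −601 kJ

ΔH ≈ −601 kJ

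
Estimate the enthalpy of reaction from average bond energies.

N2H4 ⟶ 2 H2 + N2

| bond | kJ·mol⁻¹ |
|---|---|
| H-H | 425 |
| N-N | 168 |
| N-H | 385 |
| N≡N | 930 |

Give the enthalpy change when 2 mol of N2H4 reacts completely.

Bonds broken (reactants):
  N-H: 4 × 385 = 1540
  N-N: 1 × 168 = 168
  Σ(broken) = 1708 kJ
Bonds formed (products):
  H-H: 2 × 425 = 850
  N≡N: 1 × 930 = 930
  Σ(formed) = 1780 kJ
ΔH = Σ(broken) − Σ(formed) = 1708 − 1780 = −72 kJ
For 2× the reaction as written: 2 × (−72) = −144 kJ

ΔH = −144 kJ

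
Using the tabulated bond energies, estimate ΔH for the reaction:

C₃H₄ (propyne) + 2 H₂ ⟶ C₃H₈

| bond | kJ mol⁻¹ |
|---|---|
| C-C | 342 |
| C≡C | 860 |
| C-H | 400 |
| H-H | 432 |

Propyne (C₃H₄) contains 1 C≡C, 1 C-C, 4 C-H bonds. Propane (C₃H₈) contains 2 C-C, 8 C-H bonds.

Bonds broken (reactants):
  C≡C: 1 × 860 = 860
  C-C: 1 × 342 = 342
  C-H: 4 × 400 = 1600
  H-H: 2 × 432 = 864
  Σ(broken) = 3666 kJ
Bonds formed (products):
  C-C: 2 × 342 = 684
  C-H: 8 × 400 = 3200
  Σ(formed) = 3884 kJ
ΔH = Σ(broken) − Σ(formed) = 3666 − 3884 = −218 kJ

ΔH ≈ −218 kJ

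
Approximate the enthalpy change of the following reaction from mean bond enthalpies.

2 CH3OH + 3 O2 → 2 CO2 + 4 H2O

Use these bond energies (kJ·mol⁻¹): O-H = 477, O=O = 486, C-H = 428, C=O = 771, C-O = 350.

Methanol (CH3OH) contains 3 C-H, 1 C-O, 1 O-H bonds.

Bonds broken (reactants):
  C-H: 6 × 428 = 2568
  C-O: 2 × 350 = 700
  O-H: 2 × 477 = 954
  O=O: 3 × 486 = 1458
  Σ(broken) = 5680 kJ
Bonds formed (products):
  C=O: 4 × 771 = 3084
  O-H: 8 × 477 = 3816
  Σ(formed) = 6900 kJ
ΔH = Σ(broken) − Σ(formed) = 5680 − 6900 = −1220 kJ

ΔH ≈ −1220 kJ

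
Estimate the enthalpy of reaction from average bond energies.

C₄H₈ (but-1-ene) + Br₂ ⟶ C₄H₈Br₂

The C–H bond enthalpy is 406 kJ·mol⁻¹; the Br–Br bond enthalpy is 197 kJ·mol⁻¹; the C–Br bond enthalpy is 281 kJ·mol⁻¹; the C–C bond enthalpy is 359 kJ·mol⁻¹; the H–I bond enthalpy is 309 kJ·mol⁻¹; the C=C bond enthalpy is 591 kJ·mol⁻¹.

ΔH ≈ −133 kJ

Bonds broken (reactants):
  Br–Br: 1 × 197 = 197
  C–C: 2 × 359 = 718
  C–H: 8 × 406 = 3248
  C=C: 1 × 591 = 591
  Σ(broken) = 4754 kJ
Bonds formed (products):
  C–Br: 2 × 281 = 562
  C–C: 3 × 359 = 1077
  C–H: 8 × 406 = 3248
  Σ(formed) = 4887 kJ
ΔH = Σ(broken) − Σ(formed) = 4754 − 4887 = −133 kJ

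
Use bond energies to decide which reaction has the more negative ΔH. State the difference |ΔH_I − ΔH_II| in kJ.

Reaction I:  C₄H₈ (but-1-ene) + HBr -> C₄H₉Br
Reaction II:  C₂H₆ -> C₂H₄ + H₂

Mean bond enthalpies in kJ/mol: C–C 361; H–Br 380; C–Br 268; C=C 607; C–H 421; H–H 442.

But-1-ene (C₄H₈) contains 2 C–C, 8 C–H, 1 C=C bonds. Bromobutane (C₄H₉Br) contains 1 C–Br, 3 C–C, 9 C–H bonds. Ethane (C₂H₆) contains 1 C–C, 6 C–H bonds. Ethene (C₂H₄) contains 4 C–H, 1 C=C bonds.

Reaction I, by 217 kJ

Reaction I:
  Bonds broken (reactants):
    C–C: 2 × 361 = 722
    C–H: 8 × 421 = 3368
    C=C: 1 × 607 = 607
    H–Br: 1 × 380 = 380
    Σ(broken) = 5077 kJ
  Bonds formed (products):
    C–Br: 1 × 268 = 268
    C–C: 3 × 361 = 1083
    C–H: 9 × 421 = 3789
    Σ(formed) = 5140 kJ
  ΔH_I = 5077 − 5140 = −63 kJ
Reaction II:
  Bonds broken (reactants):
    C–C: 1 × 361 = 361
    C–H: 6 × 421 = 2526
    Σ(broken) = 2887 kJ
  Bonds formed (products):
    C–H: 4 × 421 = 1684
    C=C: 1 × 607 = 607
    H–H: 1 × 442 = 442
    Σ(formed) = 2733 kJ
  ΔH_II = 2887 − 2733 = +154 kJ
ΔH_I − ΔH_II = −217 kJ, so reaction I has the more negative ΔH; |ΔH_I − ΔH_II| = 217 kJ.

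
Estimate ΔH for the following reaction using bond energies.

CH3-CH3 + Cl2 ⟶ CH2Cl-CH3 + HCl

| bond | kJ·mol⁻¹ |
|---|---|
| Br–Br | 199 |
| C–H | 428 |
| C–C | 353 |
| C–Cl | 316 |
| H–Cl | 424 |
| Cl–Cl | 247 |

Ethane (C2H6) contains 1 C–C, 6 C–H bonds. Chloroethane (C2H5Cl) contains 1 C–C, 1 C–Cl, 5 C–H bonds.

Bonds broken (reactants):
  C–C: 1 × 353 = 353
  C–H: 6 × 428 = 2568
  Cl–Cl: 1 × 247 = 247
  Σ(broken) = 3168 kJ
Bonds formed (products):
  C–C: 1 × 353 = 353
  C–Cl: 1 × 316 = 316
  C–H: 5 × 428 = 2140
  H–Cl: 1 × 424 = 424
  Σ(formed) = 3233 kJ
ΔH = Σ(broken) − Σ(formed) = 3168 − 3233 = −65 kJ

ΔH ≈ −65 kJ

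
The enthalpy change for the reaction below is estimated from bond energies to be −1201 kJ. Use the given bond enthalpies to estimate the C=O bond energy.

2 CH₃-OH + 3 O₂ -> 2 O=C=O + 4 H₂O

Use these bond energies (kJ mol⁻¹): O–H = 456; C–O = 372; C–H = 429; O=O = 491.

D(C=O) ≈ 814 kJ/mol

Let D be the C=O bond energy.
Σ(broken) = 6×429 + 2×372 + 2×456 + 3×491 = 5703
Σ(formed) = 4×D + 8×456 = 3648 + 4D
ΔH = Σ(broken) − Σ(formed) = (5703) − (3648 + 4D) = +2055 − 4D
Setting this equal to −1201 kJ gives 4D = 3256, so D = 814 kJ/mol.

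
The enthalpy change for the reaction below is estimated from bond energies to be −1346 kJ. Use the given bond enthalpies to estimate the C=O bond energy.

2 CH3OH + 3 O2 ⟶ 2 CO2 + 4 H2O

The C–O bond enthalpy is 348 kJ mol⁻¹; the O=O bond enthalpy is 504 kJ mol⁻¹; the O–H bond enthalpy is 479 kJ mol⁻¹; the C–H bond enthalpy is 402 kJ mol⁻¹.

Let D be the C=O bond energy.
Σ(broken) = 6×402 + 2×348 + 2×479 + 3×504 = 5578
Σ(formed) = 4×D + 8×479 = 3832 + 4D
ΔH = Σ(broken) − Σ(formed) = (5578) − (3832 + 4D) = +1746 − 4D
Setting this equal to −1346 kJ gives 4D = 3092, so D = 773 kJ/mol.

D(C=O) ≈ 773 kJ/mol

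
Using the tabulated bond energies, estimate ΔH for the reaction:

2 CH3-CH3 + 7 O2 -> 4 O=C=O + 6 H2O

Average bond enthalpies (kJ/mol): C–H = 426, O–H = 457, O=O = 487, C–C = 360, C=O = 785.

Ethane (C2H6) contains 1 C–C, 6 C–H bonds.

Bonds broken (reactants):
  C–C: 2 × 360 = 720
  C–H: 12 × 426 = 5112
  O=O: 7 × 487 = 3409
  Σ(broken) = 9241 kJ
Bonds formed (products):
  C=O: 8 × 785 = 6280
  O–H: 12 × 457 = 5484
  Σ(formed) = 11764 kJ
ΔH = Σ(broken) − Σ(formed) = 9241 − 11764 = −2523 kJ

ΔH ≈ −2523 kJ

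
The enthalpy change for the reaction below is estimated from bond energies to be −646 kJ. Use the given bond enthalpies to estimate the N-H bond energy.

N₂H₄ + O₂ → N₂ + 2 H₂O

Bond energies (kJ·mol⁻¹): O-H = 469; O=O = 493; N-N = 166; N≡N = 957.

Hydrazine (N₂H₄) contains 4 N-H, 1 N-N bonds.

Let D be the N-H bond energy.
Σ(broken) = 4×D + 1×166 + 1×493 = 659 + 4D
Σ(formed) = 1×957 + 4×469 = 2833
ΔH = Σ(broken) − Σ(formed) = (659 + 4D) − (2833) = −2174 + 4D
Setting this equal to −646 kJ gives 4D = 1528, so D = 382 kJ/mol.

D(N-H) ≈ 382 kJ/mol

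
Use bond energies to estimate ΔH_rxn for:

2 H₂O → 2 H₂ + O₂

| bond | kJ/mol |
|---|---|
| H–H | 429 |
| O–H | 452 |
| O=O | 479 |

Bonds broken (reactants):
  O–H: 4 × 452 = 1808
  Σ(broken) = 1808 kJ
Bonds formed (products):
  H–H: 2 × 429 = 858
  O=O: 1 × 479 = 479
  Σ(formed) = 1337 kJ
ΔH = Σ(broken) − Σ(formed) = 1808 − 1337 = +471 kJ

ΔH ≈ +471 kJ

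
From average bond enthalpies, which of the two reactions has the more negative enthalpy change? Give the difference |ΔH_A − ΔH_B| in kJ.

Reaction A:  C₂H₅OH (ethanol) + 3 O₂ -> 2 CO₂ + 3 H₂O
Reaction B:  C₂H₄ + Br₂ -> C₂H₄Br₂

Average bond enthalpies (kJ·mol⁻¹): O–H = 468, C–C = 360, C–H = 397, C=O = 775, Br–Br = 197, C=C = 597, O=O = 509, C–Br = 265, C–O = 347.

Reaction A:
  Bonds broken (reactants):
    C–C: 1 × 360 = 360
    C–H: 5 × 397 = 1985
    C–O: 1 × 347 = 347
    O–H: 1 × 468 = 468
    O=O: 3 × 509 = 1527
    Σ(broken) = 4687 kJ
  Bonds formed (products):
    C=O: 4 × 775 = 3100
    O–H: 6 × 468 = 2808
    Σ(formed) = 5908 kJ
  ΔH_A = 4687 − 5908 = −1221 kJ
Reaction B:
  Bonds broken (reactants):
    Br–Br: 1 × 197 = 197
    C–H: 4 × 397 = 1588
    C=C: 1 × 597 = 597
    Σ(broken) = 2382 kJ
  Bonds formed (products):
    C–Br: 2 × 265 = 530
    C–C: 1 × 360 = 360
    C–H: 4 × 397 = 1588
    Σ(formed) = 2478 kJ
  ΔH_B = 2382 − 2478 = −96 kJ
ΔH_A − ΔH_B = −1125 kJ, so reaction A has the more negative ΔH; |ΔH_A − ΔH_B| = 1125 kJ.

Reaction A, by 1125 kJ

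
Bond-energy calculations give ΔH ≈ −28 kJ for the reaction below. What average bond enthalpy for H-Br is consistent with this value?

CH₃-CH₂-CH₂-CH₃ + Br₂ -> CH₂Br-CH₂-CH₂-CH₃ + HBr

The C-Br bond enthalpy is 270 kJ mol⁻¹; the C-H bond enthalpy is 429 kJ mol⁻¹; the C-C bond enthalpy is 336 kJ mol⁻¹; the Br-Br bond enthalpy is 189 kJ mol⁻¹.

Let D be the H-Br bond energy.
Σ(broken) = 1×189 + 3×336 + 10×429 = 5487
Σ(formed) = 1×270 + 3×336 + 9×429 + 1×D = 5139 + D
ΔH = Σ(broken) − Σ(formed) = (5487) − (5139 + D) = +348 − D
Setting this equal to −28 kJ gives D = 376 kJ/mol.

D(H-Br) ≈ 376 kJ/mol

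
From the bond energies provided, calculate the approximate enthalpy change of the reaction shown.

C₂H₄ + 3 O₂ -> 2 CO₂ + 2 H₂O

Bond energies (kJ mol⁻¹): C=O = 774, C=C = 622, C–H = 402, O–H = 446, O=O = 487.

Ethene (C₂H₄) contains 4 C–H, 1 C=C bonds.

Bonds broken (reactants):
  C–H: 4 × 402 = 1608
  C=C: 1 × 622 = 622
  O=O: 3 × 487 = 1461
  Σ(broken) = 3691 kJ
Bonds formed (products):
  C=O: 4 × 774 = 3096
  O–H: 4 × 446 = 1784
  Σ(formed) = 4880 kJ
ΔH = Σ(broken) − Σ(formed) = 3691 − 4880 = −1189 kJ

ΔH ≈ −1189 kJ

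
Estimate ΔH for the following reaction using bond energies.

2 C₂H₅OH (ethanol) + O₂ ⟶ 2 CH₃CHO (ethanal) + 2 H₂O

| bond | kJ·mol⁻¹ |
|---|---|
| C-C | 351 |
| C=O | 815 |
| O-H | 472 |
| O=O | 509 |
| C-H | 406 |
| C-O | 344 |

Bonds broken (reactants):
  C-C: 2 × 351 = 702
  C-H: 10 × 406 = 4060
  C-O: 2 × 344 = 688
  O-H: 2 × 472 = 944
  O=O: 1 × 509 = 509
  Σ(broken) = 6903 kJ
Bonds formed (products):
  C-C: 2 × 351 = 702
  C-H: 8 × 406 = 3248
  C=O: 2 × 815 = 1630
  O-H: 4 × 472 = 1888
  Σ(formed) = 7468 kJ
ΔH = Σ(broken) − Σ(formed) = 6903 − 7468 = −565 kJ

ΔH ≈ −565 kJ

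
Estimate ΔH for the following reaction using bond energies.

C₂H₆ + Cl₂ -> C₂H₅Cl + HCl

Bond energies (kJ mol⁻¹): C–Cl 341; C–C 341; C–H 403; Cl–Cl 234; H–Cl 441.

ΔH ≈ −145 kJ

Bonds broken (reactants):
  C–C: 1 × 341 = 341
  C–H: 6 × 403 = 2418
  Cl–Cl: 1 × 234 = 234
  Σ(broken) = 2993 kJ
Bonds formed (products):
  C–C: 1 × 341 = 341
  C–Cl: 1 × 341 = 341
  C–H: 5 × 403 = 2015
  H–Cl: 1 × 441 = 441
  Σ(formed) = 3138 kJ
ΔH = Σ(broken) − Σ(formed) = 2993 − 3138 = −145 kJ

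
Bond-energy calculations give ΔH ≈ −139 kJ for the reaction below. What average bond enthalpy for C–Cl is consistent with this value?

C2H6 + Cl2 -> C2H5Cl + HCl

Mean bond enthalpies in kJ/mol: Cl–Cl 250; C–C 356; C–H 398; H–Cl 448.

D(C–Cl) ≈ 339 kJ/mol

Let D be the C–Cl bond energy.
Σ(broken) = 1×356 + 6×398 + 1×250 = 2994
Σ(formed) = 1×356 + 1×D + 5×398 + 1×448 = 2794 + D
ΔH = Σ(broken) − Σ(formed) = (2994) − (2794 + D) = +200 − D
Setting this equal to −139 kJ gives D = 339 kJ/mol.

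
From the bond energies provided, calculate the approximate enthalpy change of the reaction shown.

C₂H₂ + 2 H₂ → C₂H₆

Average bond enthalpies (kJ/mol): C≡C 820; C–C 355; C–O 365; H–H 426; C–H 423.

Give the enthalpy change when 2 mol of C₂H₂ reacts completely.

ΔH = −750 kJ

Bonds broken (reactants):
  C≡C: 1 × 820 = 820
  C–H: 2 × 423 = 846
  H–H: 2 × 426 = 852
  Σ(broken) = 2518 kJ
Bonds formed (products):
  C–C: 1 × 355 = 355
  C–H: 6 × 423 = 2538
  Σ(formed) = 2893 kJ
ΔH = Σ(broken) − Σ(formed) = 2518 − 2893 = −375 kJ
For 2× the reaction as written: 2 × (−375) = −750 kJ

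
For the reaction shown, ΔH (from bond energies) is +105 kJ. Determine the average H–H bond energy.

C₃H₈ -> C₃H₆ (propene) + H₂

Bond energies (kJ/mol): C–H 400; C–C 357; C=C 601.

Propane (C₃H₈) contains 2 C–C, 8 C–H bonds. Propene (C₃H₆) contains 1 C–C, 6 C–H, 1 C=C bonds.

D(H–H) ≈ 451 kJ/mol

Let D be the H–H bond energy.
Σ(broken) = 2×357 + 8×400 = 3914
Σ(formed) = 1×357 + 6×400 + 1×601 + 1×D = 3358 + D
ΔH = Σ(broken) − Σ(formed) = (3914) − (3358 + D) = +556 − D
Setting this equal to +105 kJ gives D = 451 kJ/mol.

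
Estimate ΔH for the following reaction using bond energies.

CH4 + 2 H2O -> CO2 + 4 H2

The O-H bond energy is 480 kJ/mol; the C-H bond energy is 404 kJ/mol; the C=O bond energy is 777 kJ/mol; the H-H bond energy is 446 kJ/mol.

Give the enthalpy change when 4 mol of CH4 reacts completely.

ΔH = +792 kJ

Bonds broken (reactants):
  C-H: 4 × 404 = 1616
  O-H: 4 × 480 = 1920
  Σ(broken) = 3536 kJ
Bonds formed (products):
  C=O: 2 × 777 = 1554
  H-H: 4 × 446 = 1784
  Σ(formed) = 3338 kJ
ΔH = Σ(broken) − Σ(formed) = 3536 − 3338 = +198 kJ
For 4× the reaction as written: 4 × (+198) = +792 kJ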